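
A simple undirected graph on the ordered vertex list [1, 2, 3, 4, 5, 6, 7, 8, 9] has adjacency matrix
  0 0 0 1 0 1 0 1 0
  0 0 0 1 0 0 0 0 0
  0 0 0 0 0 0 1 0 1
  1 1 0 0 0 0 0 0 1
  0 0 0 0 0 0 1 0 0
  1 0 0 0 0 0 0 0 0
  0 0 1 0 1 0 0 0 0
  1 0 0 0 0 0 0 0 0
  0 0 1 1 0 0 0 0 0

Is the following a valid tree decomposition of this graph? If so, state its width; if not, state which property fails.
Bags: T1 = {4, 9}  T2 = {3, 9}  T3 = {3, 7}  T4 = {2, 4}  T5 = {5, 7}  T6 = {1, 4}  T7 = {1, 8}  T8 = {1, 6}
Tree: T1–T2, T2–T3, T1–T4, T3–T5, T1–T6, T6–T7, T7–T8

Vertex coverage: the bags together contain {1, 2, 3, 4, 5, 6, 7, 8, 9}, the full vertex set. Edge coverage: each edge of G has both endpoints in at least one bag. Running intersection: for every vertex, the bags containing it form a connected subtree. All three properties hold, so this is a valid tree decomposition of width max|bag| − 1 = 1, and hence tw(G) ≤ 1.

Yes; width 1.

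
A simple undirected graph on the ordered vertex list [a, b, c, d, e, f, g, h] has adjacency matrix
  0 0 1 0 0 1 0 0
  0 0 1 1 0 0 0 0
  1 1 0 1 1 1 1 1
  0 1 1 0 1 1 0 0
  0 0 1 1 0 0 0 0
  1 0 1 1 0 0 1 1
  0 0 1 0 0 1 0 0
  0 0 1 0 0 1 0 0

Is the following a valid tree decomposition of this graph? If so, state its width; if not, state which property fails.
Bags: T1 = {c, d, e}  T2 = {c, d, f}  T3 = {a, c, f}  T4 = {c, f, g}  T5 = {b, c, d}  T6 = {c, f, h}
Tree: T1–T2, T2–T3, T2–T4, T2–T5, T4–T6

Checking the three conditions: (i) the bags cover all of {a, b, c, d, e, f, g, h}; (ii) for each edge, some bag contains both endpoints; (iii) the bags containing any fixed vertex form a subtree. All hold, so the decomposition is valid with width 3 − 1 = 2.

Yes; width 2.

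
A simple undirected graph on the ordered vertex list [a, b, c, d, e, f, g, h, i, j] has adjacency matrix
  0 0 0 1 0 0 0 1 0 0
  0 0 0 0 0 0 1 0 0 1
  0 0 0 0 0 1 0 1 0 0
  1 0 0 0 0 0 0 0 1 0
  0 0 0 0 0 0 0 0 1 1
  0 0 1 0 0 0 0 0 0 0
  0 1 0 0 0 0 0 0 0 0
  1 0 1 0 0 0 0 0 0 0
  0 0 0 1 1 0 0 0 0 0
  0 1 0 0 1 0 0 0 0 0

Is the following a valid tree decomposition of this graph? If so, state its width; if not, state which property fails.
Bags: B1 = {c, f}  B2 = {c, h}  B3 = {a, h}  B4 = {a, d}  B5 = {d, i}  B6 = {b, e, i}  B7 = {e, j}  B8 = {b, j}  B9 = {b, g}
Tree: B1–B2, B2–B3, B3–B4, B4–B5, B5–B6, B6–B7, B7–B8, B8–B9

No — bags containing vertex b are not connected in the tree.

A tree decomposition must satisfy three properties: every vertex lies in some bag; for every edge, both endpoints lie together in some bag; and for every vertex, the bags containing it form a connected subtree. Here bags containing vertex b are not connected in the tree, so the decomposition is invalid.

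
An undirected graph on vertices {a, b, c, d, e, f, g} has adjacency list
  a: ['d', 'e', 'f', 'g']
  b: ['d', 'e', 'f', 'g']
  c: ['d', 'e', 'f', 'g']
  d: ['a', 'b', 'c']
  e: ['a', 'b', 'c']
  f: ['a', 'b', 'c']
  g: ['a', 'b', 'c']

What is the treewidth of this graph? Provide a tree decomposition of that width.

The largest bag has 4 vertices, giving width 3; this decomposition certifies tw(G) ≤ 3. For the lower bound: the 4 vertex sets {a,g}, {b,d}, {c}, {f} are disjoint, each induces a connected subgraph, and every pair is joined by at least one edge of G. Contracting each set to a single vertex therefore yields K_{4} as a minor, and since treewidth is minor-monotone, tw(G) ≥ tw(K_{4}) = 3. Combining the bounds, tw(G) = 3.

Treewidth 3.
One such decomposition:
Bags: B1 = {a, b, c, g}  B2 = {a, b, c, d}  B3 = {a, b, c, f}  B4 = {a, b, c, e}
Tree: B1–B2, B2–B3, B3–B4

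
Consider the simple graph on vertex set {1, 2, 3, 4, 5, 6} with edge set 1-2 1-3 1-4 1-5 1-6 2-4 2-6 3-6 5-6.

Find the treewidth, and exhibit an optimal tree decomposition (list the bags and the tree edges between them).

Treewidth 2.
Bags: B1 = {1, 3, 6}  B2 = {1, 2, 6}  B3 = {1, 5, 6}  B4 = {1, 2, 4}
Tree: B1–B2, B2–B3, B2–B4

The largest bag has 3 vertices, giving width 2; this decomposition certifies tw(G) ≤ 2. For the lower bound, the 3 vertices {1, 2, 4} are pairwise adjacent, and any tree decomposition puts a clique entirely inside one bag — forcing width ≥ 2. Hence tw(G) = 2 exactly.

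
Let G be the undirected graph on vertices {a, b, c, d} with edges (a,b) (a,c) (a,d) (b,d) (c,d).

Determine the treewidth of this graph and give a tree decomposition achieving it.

The largest bag has 3 vertices, giving width 2; this decomposition certifies tw(G) ≤ 2. On the other hand G contains the 3-clique {a, c, d}. A clique must lie in a single bag of any decomposition, so no decomposition can have width below 2. Therefore the treewidth is 2.

Treewidth 2.
Bags: B1 = {a, b, d}  B2 = {a, c, d}
Tree: B1–B2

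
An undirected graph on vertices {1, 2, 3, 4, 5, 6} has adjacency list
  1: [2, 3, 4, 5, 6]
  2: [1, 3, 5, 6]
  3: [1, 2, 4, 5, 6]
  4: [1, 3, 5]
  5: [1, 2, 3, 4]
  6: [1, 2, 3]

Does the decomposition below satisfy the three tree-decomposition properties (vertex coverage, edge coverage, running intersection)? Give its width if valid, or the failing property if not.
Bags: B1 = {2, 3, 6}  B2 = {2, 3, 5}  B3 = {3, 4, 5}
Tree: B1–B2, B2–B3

No — vertex 1 appears in no bag.

A tree decomposition must satisfy three properties: every vertex lies in some bag; for every edge, both endpoints lie together in some bag; and for every vertex, the bags containing it form a connected subtree. Here vertex 1 appears in no bag, so the decomposition is invalid.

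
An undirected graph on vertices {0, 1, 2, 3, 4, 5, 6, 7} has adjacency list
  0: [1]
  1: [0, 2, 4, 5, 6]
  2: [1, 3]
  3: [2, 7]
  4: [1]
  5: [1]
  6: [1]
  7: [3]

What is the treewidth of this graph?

1

A width-1 tree decomposition is:
Bags: B1 = {1, 2}  B2 = {1, 4}  B3 = {0, 1}  B4 = {1, 6}  B5 = {2, 3}  B6 = {3, 7}  B7 = {1, 5}
Tree: B1–B2, B1–B3, B2–B4, B1–B5, B5–B6, B4–B7
Each bag holds 2 vertices, so the decomposition has width 1, which upper-bounds the treewidth. Since G has at least one edge (e.g. 1–2), it is not an edgeless graph, so tw(G) ≥ 1. The upper and lower bounds meet at 1, so that is the treewidth.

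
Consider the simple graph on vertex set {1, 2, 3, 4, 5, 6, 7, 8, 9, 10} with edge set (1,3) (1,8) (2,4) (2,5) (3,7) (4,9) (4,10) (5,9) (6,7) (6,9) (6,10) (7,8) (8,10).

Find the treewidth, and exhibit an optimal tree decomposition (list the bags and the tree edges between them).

Treewidth 2.
One optimal decomposition is:
Bags: B1 = {2, 4, 5}  B2 = {4, 5, 9}  B3 = {4, 9, 10}  B4 = {6, 9, 10}  B5 = {6, 8, 10}  B6 = {6, 7, 8}  B7 = {1, 7, 8}  B8 = {1, 3, 7}
Tree: B1–B2, B2–B3, B3–B4, B4–B5, B5–B6, B6–B7, B7–B8

The largest bag has 3 vertices, giving width 2; this decomposition certifies tw(G) ≤ 2. For the lower bound, G contains the cycle 2–5–9–4–2, so G is not a forest; only forests have treewidth ≤ 1, hence tw(G) ≥ 2. Combining the bounds, tw(G) = 2.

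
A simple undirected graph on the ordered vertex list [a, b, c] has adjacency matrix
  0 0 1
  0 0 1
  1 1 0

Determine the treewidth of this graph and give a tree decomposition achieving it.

Treewidth 1.
One such decomposition:
Bags: B1 = {b, c}  B2 = {a, c}
Tree: B1–B2

The largest bag has 2 vertices, giving width 1; this decomposition certifies tw(G) ≤ 1. Since G has at least one edge (e.g. c–b), it is not an edgeless graph, so tw(G) ≥ 1. Combining the bounds, tw(G) = 1.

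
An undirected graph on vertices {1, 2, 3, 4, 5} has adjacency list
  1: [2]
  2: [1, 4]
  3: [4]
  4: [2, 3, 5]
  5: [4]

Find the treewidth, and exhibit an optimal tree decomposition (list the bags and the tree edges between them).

Each bag holds 2 vertices, so the decomposition has width 1, which upper-bounds the treewidth. G has an edge, so its treewidth is at least 1. Hence tw(G) = 1 exactly.

Treewidth 1.
Bags: B1 = {2, 4}  B2 = {1, 2}  B3 = {3, 4}  B4 = {4, 5}
Tree: B1–B2, B1–B3, B3–B4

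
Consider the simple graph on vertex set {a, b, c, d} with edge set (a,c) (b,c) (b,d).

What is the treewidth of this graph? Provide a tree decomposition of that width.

Treewidth 1.
One such decomposition:
Bags: B1 = {a, c}  B2 = {b, c}  B3 = {b, d}
Tree: B1–B2, B2–B3

Each bag holds 2 vertices, so the decomposition has width 1, which upper-bounds the treewidth. G has an edge, so its treewidth is at least 1. Hence tw(G) = 1 exactly.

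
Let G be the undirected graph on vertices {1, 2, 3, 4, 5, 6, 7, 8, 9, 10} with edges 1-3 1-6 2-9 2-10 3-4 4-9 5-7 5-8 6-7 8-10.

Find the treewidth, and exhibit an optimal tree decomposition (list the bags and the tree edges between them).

Treewidth 2.
Bags: B1 = {5, 6, 7}  B2 = {1, 5, 6}  B3 = {1, 3, 5}  B4 = {3, 4, 5}  B5 = {4, 5, 9}  B6 = {2, 5, 9}  B7 = {2, 5, 10}  B8 = {5, 8, 10}
Tree: B1–B2, B2–B3, B3–B4, B4–B5, B5–B6, B6–B7, B7–B8

Every bag has size at most 3, so the width is 3 − 1 = 2 and tw(G) ≤ 2. The edges 5–7–6–1–3–4–9–2–10–8–5 form a cycle, so G is not a tree and its treewidth is at least 2. Hence tw(G) = 2 exactly.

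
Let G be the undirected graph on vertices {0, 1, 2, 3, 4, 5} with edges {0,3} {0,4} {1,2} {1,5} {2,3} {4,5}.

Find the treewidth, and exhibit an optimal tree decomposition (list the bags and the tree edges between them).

Each bag holds 3 vertices, so the decomposition has width 2, which upper-bounds the treewidth. The edges 1–2–3–0–4–5–1 form a cycle, so G is not a tree and its treewidth is at least 2. Hence tw(G) = 2 exactly.

Treewidth 2.
One optimal decomposition is:
Bags: B1 = {1, 2, 3}  B2 = {0, 1, 3}  B3 = {0, 1, 4}  B4 = {1, 4, 5}
Tree: B1–B2, B2–B3, B3–B4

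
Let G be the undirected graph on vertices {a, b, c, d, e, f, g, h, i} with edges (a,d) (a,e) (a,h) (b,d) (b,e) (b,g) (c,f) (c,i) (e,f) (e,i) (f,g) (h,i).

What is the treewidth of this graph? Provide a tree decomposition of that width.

Treewidth 3.
One optimal decomposition is:
Bags: B1 = {c, f, h, i}  B2 = {e, f, h, i}  B3 = {a, e, f, h}  B4 = {a, e, f, g}  B5 = {a, b, e, g}  B6 = {a, b, d, g}
Tree: B1–B2, B2–B3, B3–B4, B4–B5, B5–B6

The largest bag has 4 vertices, giving width 3; this decomposition certifies tw(G) ≤ 3. For the lower bound: the 4 vertex sets {c,h,i}, {f}, {e}, {a,b,d,g} are disjoint, each induces a connected subgraph, and every pair is joined by at least one edge of G. Contracting each set to a single vertex therefore yields K_{4} as a minor, and since treewidth is minor-monotone, tw(G) ≥ tw(K_{4}) = 3. Therefore the treewidth is 3.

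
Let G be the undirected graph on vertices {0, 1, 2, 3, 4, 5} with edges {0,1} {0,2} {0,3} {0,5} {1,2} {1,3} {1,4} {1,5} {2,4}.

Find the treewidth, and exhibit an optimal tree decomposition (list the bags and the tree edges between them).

Treewidth 2.
Bags: B1 = {0, 1, 5}  B2 = {0, 1, 3}  B3 = {0, 1, 2}  B4 = {1, 2, 4}
Tree: B1–B2, B2–B3, B3–B4

The largest bag has 3 vertices, giving width 2; this decomposition certifies tw(G) ≤ 2. On the other hand G contains the 3-clique {0, 1, 2}. A clique must lie in a single bag of any decomposition, so no decomposition can have width below 2. Hence tw(G) = 2 exactly.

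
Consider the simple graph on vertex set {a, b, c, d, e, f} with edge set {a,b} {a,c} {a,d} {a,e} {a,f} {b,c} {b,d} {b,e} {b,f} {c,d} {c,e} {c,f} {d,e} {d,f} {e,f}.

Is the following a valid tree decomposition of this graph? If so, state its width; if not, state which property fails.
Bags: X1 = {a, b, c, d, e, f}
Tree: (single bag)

Yes; width 5.

Checking the three conditions: (i) the bags cover all of {a, b, c, d, e, f}; (ii) for each edge, some bag contains both endpoints; (iii) the bags containing any fixed vertex form a subtree. All hold, so the decomposition is valid with width 6 − 1 = 5.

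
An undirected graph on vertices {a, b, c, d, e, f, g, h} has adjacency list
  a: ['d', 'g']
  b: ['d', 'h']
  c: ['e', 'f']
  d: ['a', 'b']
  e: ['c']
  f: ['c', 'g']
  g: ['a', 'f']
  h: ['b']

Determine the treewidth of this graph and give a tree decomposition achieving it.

Every bag has size at most 2, so the width is 2 − 1 = 1 and tw(G) ≤ 1. Since G has at least one edge (e.g. e–c), it is not an edgeless graph, so tw(G) ≥ 1. Therefore the treewidth is 1.

Treewidth 1.
One optimal decomposition is:
Bags: B1 = {c, e}  B2 = {c, f}  B3 = {f, g}  B4 = {a, g}  B5 = {a, d}  B6 = {b, d}  B7 = {b, h}
Tree: B1–B2, B2–B3, B3–B4, B4–B5, B5–B6, B6–B7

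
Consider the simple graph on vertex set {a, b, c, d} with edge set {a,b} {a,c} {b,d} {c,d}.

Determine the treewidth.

2

A width-2 tree decomposition is:
Bags: B1 = {b, c, d}  B2 = {a, b, c}
Tree: B1–B2
Every bag has size at most 3, so the width is 3 − 1 = 2 and tw(G) ≤ 2. Since c–d–b–a–c is a cycle in G, G is not acyclic. Forests are exactly the graphs of treewidth ≤ 1, so tw(G) ≥ 2. Combining the bounds, tw(G) = 2.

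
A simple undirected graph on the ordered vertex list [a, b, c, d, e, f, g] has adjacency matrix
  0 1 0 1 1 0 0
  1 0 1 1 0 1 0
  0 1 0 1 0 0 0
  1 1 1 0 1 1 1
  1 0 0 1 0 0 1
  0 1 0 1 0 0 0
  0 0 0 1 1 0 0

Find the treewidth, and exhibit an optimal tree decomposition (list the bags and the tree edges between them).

Every bag has size at most 3, so the width is 3 − 1 = 2 and tw(G) ≤ 2. For the lower bound, the 3 vertices {d, e, g} are pairwise adjacent, and any tree decomposition puts a clique entirely inside one bag — forcing width ≥ 2. Combining the bounds, tw(G) = 2.

Treewidth 2.
One such decomposition:
Bags: B1 = {a, d, e}  B2 = {a, b, d}  B3 = {b, d, f}  B4 = {d, e, g}  B5 = {b, c, d}
Tree: B1–B2, B2–B3, B1–B4, B2–B5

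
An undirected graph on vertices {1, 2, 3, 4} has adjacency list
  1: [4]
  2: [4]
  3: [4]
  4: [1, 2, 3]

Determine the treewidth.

A width-1 tree decomposition is:
Bags: B1 = {3, 4}  B2 = {2, 4}  B3 = {1, 4}
Tree: B1–B2, B2–B3
Every bag has size at most 2, so the width is 2 − 1 = 1 and tw(G) ≤ 1. Since G has at least one edge (e.g. 4–3), it is not an edgeless graph, so tw(G) ≥ 1. The upper and lower bounds meet at 1, so that is the treewidth.

1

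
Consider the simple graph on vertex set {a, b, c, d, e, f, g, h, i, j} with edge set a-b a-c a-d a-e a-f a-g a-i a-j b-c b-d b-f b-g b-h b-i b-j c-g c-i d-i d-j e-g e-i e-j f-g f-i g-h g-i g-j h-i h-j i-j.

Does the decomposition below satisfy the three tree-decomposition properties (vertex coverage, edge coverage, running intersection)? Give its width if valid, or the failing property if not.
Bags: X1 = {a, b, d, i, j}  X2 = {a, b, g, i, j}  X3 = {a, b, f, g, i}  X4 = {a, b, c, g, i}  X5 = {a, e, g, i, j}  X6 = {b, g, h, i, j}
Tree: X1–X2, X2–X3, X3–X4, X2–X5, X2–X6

Checking the three conditions: (i) the bags cover all of {a, b, c, d, e, f, g, h, i, j}; (ii) for each edge, some bag contains both endpoints; (iii) the bags containing any fixed vertex form a subtree. All hold, so the decomposition is valid with width 5 − 1 = 4.

Yes; width 4.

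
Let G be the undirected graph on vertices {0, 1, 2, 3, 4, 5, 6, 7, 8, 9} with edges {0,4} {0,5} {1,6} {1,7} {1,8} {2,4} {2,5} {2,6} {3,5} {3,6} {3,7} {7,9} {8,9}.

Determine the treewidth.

2

A width-2 tree decomposition is:
Bags: B1 = {0, 4, 5}  B2 = {2, 4, 5}  B3 = {2, 3, 5}  B4 = {2, 3, 6}  B5 = {3, 6, 7}  B6 = {1, 6, 7}  B7 = {1, 7, 9}  B8 = {1, 8, 9}
Tree: B1–B2, B2–B3, B3–B4, B4–B5, B5–B6, B6–B7, B7–B8
Every bag has size at most 3, so the width is 3 − 1 = 2 and tw(G) ≤ 2. Since 0–4–2–5–0 is a cycle in G, G is not acyclic. Forests are exactly the graphs of treewidth ≤ 1, so tw(G) ≥ 2. Combining the bounds, tw(G) = 2.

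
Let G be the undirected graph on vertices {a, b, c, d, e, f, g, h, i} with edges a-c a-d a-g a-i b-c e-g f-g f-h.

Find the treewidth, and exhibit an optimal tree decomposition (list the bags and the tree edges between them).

Treewidth 1.
Bags: B1 = {a, g}  B2 = {f, g}  B3 = {a, c}  B4 = {f, h}  B5 = {e, g}  B6 = {a, d}  B7 = {b, c}  B8 = {a, i}
Tree: B1–B2, B1–B3, B2–B4, B2–B5, B1–B6, B3–B7, B3–B8

Every bag has size at most 2, so the width is 2 − 1 = 1 and tw(G) ≤ 1. Any graph with an edge has treewidth ≥ 1, and G has the edge g–a. Therefore the treewidth is 1.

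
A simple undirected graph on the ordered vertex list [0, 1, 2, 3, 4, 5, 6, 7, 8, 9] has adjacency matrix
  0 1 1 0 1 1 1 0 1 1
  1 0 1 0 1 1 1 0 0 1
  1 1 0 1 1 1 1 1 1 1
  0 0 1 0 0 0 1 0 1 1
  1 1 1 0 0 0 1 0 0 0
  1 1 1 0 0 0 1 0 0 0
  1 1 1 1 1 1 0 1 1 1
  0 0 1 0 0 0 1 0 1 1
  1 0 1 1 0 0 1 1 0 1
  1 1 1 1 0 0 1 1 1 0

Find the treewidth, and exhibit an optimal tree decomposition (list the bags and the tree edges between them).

Each bag holds 5 vertices, so the decomposition has width 4, which upper-bounds the treewidth. For the lower bound, the 5 vertices {0, 2, 6, 8, 9} are pairwise adjacent, and any tree decomposition puts a clique entirely inside one bag — forcing width ≥ 4. Combining the bounds, tw(G) = 4.

Treewidth 4.
One such decomposition:
Bags: B1 = {0, 1, 2, 6, 9}  B2 = {0, 2, 6, 8, 9}  B3 = {2, 6, 7, 8, 9}  B4 = {2, 3, 6, 8, 9}  B5 = {0, 1, 2, 4, 6}  B6 = {0, 1, 2, 5, 6}
Tree: B1–B2, B2–B3, B3–B4, B1–B5, B1–B6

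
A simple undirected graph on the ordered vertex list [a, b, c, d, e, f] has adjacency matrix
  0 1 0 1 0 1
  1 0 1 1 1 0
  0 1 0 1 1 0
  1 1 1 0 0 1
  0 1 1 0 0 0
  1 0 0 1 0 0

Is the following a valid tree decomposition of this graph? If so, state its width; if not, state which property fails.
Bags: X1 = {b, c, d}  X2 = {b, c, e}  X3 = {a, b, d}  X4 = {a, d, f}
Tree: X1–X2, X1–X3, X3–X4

Yes; width 2.

Vertex coverage: the bags together contain {a, b, c, d, e, f}, the full vertex set. Edge coverage: each edge of G has both endpoints in at least one bag. Running intersection: for every vertex, the bags containing it form a connected subtree. All three properties hold, so this is a valid tree decomposition of width max|bag| − 1 = 2, and hence tw(G) ≤ 2.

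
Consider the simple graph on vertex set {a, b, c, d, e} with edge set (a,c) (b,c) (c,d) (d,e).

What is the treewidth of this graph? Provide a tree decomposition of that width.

Treewidth 1.
One optimal decomposition is:
Bags: B1 = {c, d}  B2 = {a, c}  B3 = {b, c}  B4 = {d, e}
Tree: B1–B2, B2–B3, B1–B4

Every bag has size at most 2, so the width is 2 − 1 = 1 and tw(G) ≤ 1. G has an edge, so its treewidth is at least 1. Hence tw(G) = 1 exactly.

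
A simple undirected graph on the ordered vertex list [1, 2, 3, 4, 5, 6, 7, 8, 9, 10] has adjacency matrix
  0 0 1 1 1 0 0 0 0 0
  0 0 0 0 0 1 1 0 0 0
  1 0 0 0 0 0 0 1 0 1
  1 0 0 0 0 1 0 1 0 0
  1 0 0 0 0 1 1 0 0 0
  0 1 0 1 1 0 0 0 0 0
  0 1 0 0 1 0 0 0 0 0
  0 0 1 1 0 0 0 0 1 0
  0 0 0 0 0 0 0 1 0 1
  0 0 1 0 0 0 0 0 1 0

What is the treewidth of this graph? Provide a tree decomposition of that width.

Treewidth 2.
One optimal decomposition is:
Bags: B1 = {2, 6, 7}  B2 = {5, 6, 7}  B3 = {4, 5, 6}  B4 = {1, 4, 5}  B5 = {1, 4, 8}  B6 = {1, 3, 8}  B7 = {3, 8, 9}  B8 = {3, 9, 10}
Tree: B1–B2, B2–B3, B3–B4, B4–B5, B5–B6, B6–B7, B7–B8

Every bag has size at most 3, so the width is 3 − 1 = 2 and tw(G) ≤ 2. Since 2–7–5–6–2 is a cycle in G, G is not acyclic. Forests are exactly the graphs of treewidth ≤ 1, so tw(G) ≥ 2. Therefore the treewidth is 2.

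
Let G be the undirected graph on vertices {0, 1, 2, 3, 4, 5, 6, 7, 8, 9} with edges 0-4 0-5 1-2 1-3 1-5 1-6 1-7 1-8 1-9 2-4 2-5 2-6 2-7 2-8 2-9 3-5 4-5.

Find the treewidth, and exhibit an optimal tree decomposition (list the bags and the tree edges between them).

Treewidth 2.
One such decomposition:
Bags: B1 = {1, 2, 9}  B2 = {1, 2, 5}  B3 = {2, 4, 5}  B4 = {1, 3, 5}  B5 = {1, 2, 6}  B6 = {1, 2, 7}  B7 = {1, 2, 8}  B8 = {0, 4, 5}
Tree: B1–B2, B2–B3, B2–B4, B1–B5, B2–B6, B1–B7, B3–B8

The largest bag has 3 vertices, giving width 2; this decomposition certifies tw(G) ≤ 2. Conversely, {0, 4, 5} is a clique of size 3, and the vertices of any clique must share a bag in every tree decomposition; so some bag has ≥ 3 vertices and tw(G) ≥ 2. Therefore the treewidth is 2.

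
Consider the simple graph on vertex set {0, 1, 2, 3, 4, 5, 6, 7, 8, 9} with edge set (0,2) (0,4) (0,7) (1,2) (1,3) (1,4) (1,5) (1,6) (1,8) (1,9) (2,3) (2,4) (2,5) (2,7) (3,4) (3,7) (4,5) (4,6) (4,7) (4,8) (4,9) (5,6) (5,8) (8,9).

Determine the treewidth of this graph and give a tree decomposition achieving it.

Each bag holds 4 vertices, so the decomposition has width 3, which upper-bounds the treewidth. For the lower bound, the 4 vertices {0, 2, 4, 7} are pairwise adjacent, and any tree decomposition puts a clique entirely inside one bag — forcing width ≥ 3. Hence tw(G) = 3 exactly.

Treewidth 3.
One optimal decomposition is:
Bags: B1 = {1, 2, 4, 5}  B2 = {1, 4, 5, 8}  B3 = {1, 2, 3, 4}  B4 = {1, 4, 5, 6}  B5 = {1, 4, 8, 9}  B6 = {2, 3, 4, 7}  B7 = {0, 2, 4, 7}
Tree: B1–B2, B1–B3, B2–B4, B2–B5, B3–B6, B6–B7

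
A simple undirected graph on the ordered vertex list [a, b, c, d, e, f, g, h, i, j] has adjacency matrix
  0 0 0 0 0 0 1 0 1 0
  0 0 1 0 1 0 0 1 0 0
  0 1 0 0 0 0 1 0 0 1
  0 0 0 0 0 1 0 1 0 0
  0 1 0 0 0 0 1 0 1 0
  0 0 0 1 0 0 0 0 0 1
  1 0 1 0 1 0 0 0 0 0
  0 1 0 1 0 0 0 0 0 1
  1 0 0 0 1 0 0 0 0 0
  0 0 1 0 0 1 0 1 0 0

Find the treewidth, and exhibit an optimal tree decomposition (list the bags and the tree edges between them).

Treewidth 2.
One optimal decomposition is:
Bags: B1 = {d, f, h}  B2 = {f, h, j}  B3 = {b, h, j}  B4 = {b, c, j}  B5 = {b, c, e}  B6 = {c, e, g}  B7 = {e, g, i}  B8 = {a, g, i}
Tree: B1–B2, B2–B3, B3–B4, B4–B5, B5–B6, B6–B7, B7–B8

The largest bag has 3 vertices, giving width 2; this decomposition certifies tw(G) ≤ 2. For the lower bound, G contains the cycle d–f–j–h–d, so G is not a forest; only forests have treewidth ≤ 1, hence tw(G) ≥ 2. The upper and lower bounds meet at 2, so that is the treewidth.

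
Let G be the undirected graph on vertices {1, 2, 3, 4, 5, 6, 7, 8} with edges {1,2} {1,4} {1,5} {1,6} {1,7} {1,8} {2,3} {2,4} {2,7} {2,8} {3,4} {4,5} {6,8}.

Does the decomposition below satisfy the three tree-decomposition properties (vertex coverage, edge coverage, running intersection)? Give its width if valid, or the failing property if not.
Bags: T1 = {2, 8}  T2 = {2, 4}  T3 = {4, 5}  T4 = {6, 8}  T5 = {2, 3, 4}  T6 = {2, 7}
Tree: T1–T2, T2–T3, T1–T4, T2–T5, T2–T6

No — vertex 1 appears in no bag.

A tree decomposition must satisfy three properties: every vertex lies in some bag; for every edge, both endpoints lie together in some bag; and for every vertex, the bags containing it form a connected subtree. Here vertex 1 appears in no bag, so the decomposition is invalid.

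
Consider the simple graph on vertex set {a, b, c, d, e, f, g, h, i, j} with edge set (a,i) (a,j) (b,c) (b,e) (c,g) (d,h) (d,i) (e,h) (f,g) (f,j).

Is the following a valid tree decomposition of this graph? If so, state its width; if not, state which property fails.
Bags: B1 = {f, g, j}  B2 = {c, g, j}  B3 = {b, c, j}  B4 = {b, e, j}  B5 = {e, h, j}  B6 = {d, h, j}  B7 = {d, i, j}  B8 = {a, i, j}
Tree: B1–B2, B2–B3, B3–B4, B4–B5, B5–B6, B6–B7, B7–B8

Every vertex of G appears in some bag (union = {a, b, c, d, e, f, g, h, i, j}); every edge is covered by a bag; and for each vertex v the set of bags containing v is connected in the bag tree. The decomposition is therefore valid. The largest bag has 3 vertices, so the width is 2.

Yes; width 2.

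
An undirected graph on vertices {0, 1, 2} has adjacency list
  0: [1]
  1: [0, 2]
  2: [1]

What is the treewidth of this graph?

1

A width-1 tree decomposition is:
Bags: B1 = {0, 1}  B2 = {1, 2}
Tree: B1–B2
Every bag has size at most 2, so the width is 2 − 1 = 1 and tw(G) ≤ 1. Any graph with an edge has treewidth ≥ 1, and G has the edge 1–0. Hence tw(G) = 1 exactly.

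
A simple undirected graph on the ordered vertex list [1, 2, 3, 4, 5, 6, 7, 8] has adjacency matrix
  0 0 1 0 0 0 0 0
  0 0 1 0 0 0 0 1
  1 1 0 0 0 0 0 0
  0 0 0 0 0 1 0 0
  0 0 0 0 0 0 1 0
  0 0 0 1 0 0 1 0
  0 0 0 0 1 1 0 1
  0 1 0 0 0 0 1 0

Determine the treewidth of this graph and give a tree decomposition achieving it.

Treewidth 1.
One optimal decomposition is:
Bags: B1 = {7, 8}  B2 = {2, 8}  B3 = {2, 3}  B4 = {1, 3}  B5 = {6, 7}  B6 = {4, 6}  B7 = {5, 7}
Tree: B1–B2, B2–B3, B3–B4, B1–B5, B5–B6, B1–B7

The largest bag has 2 vertices, giving width 1; this decomposition certifies tw(G) ≤ 1. Since G has at least one edge (e.g. 8–7), it is not an edgeless graph, so tw(G) ≥ 1. Combining the bounds, tw(G) = 1.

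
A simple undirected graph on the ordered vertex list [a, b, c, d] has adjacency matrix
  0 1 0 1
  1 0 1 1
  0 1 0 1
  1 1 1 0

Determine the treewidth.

A width-2 tree decomposition is:
Bags: B1 = {a, b, d}  B2 = {b, c, d}
Tree: B1–B2
Every bag has size at most 3, so the width is 3 − 1 = 2 and tw(G) ≤ 2. On the other hand G contains the 3-clique {b, c, d}. A clique must lie in a single bag of any decomposition, so no decomposition can have width below 2. The upper and lower bounds meet at 2, so that is the treewidth.

2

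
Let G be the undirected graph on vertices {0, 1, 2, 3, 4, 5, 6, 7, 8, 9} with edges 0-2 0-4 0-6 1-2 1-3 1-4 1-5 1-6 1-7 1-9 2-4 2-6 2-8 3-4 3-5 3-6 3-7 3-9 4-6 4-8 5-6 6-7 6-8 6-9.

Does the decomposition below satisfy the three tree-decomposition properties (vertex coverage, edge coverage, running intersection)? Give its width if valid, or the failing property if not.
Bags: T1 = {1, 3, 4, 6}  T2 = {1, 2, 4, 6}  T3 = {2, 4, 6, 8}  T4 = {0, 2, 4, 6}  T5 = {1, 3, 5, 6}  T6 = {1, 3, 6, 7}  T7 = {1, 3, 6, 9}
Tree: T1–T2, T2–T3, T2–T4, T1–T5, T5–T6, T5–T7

Vertex coverage: the bags together contain {0, 1, 2, 3, 4, 5, 6, 7, 8, 9}, the full vertex set. Edge coverage: each edge of G has both endpoints in at least one bag. Running intersection: for every vertex, the bags containing it form a connected subtree. All three properties hold, so this is a valid tree decomposition of width max|bag| − 1 = 3, and hence tw(G) ≤ 3.

Yes; width 3.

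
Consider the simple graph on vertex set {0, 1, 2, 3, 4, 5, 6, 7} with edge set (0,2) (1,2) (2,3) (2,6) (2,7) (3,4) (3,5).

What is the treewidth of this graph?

A width-1 tree decomposition is:
Bags: B1 = {2, 3}  B2 = {2, 7}  B3 = {0, 2}  B4 = {1, 2}  B5 = {3, 5}  B6 = {3, 4}  B7 = {2, 6}
Tree: B1–B2, B1–B3, B3–B4, B1–B5, B1–B6, B1–B7
Every bag has size at most 2, so the width is 2 − 1 = 1 and tw(G) ≤ 1. G has an edge, so its treewidth is at least 1. Therefore the treewidth is 1.

1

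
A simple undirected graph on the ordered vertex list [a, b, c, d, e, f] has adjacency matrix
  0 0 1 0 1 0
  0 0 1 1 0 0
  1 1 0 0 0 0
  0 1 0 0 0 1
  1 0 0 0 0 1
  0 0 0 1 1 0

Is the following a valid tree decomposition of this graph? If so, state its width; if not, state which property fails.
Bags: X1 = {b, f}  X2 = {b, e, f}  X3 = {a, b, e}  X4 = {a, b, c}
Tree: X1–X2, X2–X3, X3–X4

No — vertex d appears in no bag.

A tree decomposition must satisfy three properties: every vertex lies in some bag; for every edge, both endpoints lie together in some bag; and for every vertex, the bags containing it form a connected subtree. Here vertex d appears in no bag, so the decomposition is invalid.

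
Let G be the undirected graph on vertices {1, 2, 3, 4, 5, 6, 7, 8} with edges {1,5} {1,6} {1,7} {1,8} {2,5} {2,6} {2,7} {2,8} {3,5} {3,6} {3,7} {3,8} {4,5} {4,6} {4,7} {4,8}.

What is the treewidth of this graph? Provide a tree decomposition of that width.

Each bag holds 5 vertices, so the decomposition has width 4, which upper-bounds the treewidth. For the lower bound: the 5 vertex sets {2,8}, {1,5}, {3,7}, {6}, {4} are disjoint, each induces a connected subgraph, and every pair is joined by at least one edge of G. Contracting each set to a single vertex therefore yields K_{5} as a minor, and since treewidth is minor-monotone, tw(G) ≥ tw(K_{5}) = 4. Therefore the treewidth is 4.

Treewidth 4.
One optimal decomposition is:
Bags: B1 = {2, 5, 6, 7, 8}  B2 = {1, 5, 6, 7, 8}  B3 = {3, 5, 6, 7, 8}  B4 = {4, 5, 6, 7, 8}
Tree: B1–B2, B2–B3, B3–B4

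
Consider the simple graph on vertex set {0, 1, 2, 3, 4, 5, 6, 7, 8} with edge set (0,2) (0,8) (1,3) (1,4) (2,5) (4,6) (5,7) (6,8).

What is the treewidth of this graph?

1

A width-1 tree decomposition is:
Bags: B1 = {1, 3}  B2 = {1, 4}  B3 = {4, 6}  B4 = {6, 8}  B5 = {0, 8}  B6 = {0, 2}  B7 = {2, 5}  B8 = {5, 7}
Tree: B1–B2, B2–B3, B3–B4, B4–B5, B5–B6, B6–B7, B7–B8
Each bag holds 2 vertices, so the decomposition has width 1, which upper-bounds the treewidth. Since G has at least one edge (e.g. 3–1), it is not an edgeless graph, so tw(G) ≥ 1. Combining the bounds, tw(G) = 1.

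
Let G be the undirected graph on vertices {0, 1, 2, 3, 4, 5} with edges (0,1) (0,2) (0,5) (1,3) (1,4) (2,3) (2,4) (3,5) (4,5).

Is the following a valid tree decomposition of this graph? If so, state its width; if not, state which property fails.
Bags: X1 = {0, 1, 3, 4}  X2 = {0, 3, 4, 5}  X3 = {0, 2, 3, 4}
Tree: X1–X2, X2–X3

Every vertex of G appears in some bag (union = {0, 1, 2, 3, 4, 5}); every edge is covered by a bag; and for each vertex v the set of bags containing v is connected in the bag tree. The decomposition is therefore valid. The largest bag has 4 vertices, so the width is 3.

Yes; width 3.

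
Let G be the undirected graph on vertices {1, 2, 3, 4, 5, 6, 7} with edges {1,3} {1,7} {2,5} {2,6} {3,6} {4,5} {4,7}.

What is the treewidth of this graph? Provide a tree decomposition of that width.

Treewidth 2.
One such decomposition:
Bags: B1 = {1, 4, 7}  B2 = {1, 4, 5}  B3 = {1, 2, 5}  B4 = {1, 2, 6}  B5 = {1, 3, 6}
Tree: B1–B2, B2–B3, B3–B4, B4–B5

Every bag has size at most 3, so the width is 3 − 1 = 2 and tw(G) ≤ 2. The edges 1–7–4–5–2–6–3–1 form a cycle, so G is not a tree and its treewidth is at least 2. Therefore the treewidth is 2.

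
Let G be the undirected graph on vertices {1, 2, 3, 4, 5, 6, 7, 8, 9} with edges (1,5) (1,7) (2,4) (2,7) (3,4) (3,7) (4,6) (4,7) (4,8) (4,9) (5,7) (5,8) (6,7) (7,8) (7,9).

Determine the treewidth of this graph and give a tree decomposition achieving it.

The largest bag has 3 vertices, giving width 2; this decomposition certifies tw(G) ≤ 2. Conversely, {1, 5, 7} is a clique of size 3, and the vertices of any clique must share a bag in every tree decomposition; so some bag has ≥ 3 vertices and tw(G) ≥ 2. Therefore the treewidth is 2.

Treewidth 2.
One such decomposition:
Bags: B1 = {4, 7, 9}  B2 = {4, 6, 7}  B3 = {2, 4, 7}  B4 = {4, 7, 8}  B5 = {5, 7, 8}  B6 = {1, 5, 7}  B7 = {3, 4, 7}
Tree: B1–B2, B1–B3, B1–B4, B4–B5, B5–B6, B3–B7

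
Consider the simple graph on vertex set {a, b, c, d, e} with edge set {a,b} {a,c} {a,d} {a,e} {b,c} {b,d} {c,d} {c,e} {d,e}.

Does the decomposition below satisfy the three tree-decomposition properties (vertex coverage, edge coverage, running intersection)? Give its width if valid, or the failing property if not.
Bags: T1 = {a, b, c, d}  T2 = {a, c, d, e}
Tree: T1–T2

Yes; width 3.

Vertex coverage: the bags together contain {a, b, c, d, e}, the full vertex set. Edge coverage: each edge of G has both endpoints in at least one bag. Running intersection: for every vertex, the bags containing it form a connected subtree. All three properties hold, so this is a valid tree decomposition of width max|bag| − 1 = 3, and hence tw(G) ≤ 3.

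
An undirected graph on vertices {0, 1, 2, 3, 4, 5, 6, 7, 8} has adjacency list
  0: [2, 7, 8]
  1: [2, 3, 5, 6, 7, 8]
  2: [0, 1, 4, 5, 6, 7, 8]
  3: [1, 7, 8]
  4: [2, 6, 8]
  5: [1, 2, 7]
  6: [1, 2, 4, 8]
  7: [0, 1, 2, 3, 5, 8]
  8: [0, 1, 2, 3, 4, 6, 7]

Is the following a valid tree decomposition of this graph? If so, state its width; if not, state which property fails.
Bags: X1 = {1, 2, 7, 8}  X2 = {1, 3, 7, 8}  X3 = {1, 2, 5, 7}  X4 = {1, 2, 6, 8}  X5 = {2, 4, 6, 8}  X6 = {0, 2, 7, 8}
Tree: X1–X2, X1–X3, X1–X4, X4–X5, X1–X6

Checking the three conditions: (i) the bags cover all of {0, 1, 2, 3, 4, 5, 6, 7, 8}; (ii) for each edge, some bag contains both endpoints; (iii) the bags containing any fixed vertex form a subtree. All hold, so the decomposition is valid with width 4 − 1 = 3.

Yes; width 3.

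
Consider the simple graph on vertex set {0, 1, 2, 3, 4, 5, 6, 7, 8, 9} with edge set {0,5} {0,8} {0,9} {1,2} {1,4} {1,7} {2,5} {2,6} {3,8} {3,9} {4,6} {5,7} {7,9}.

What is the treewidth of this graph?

2

A width-2 tree decomposition is:
Bags: B1 = {2, 4, 6}  B2 = {1, 2, 4}  B3 = {1, 2, 5}  B4 = {1, 5, 7}  B5 = {0, 5, 7}  B6 = {0, 7, 9}  B7 = {0, 8, 9}  B8 = {3, 8, 9}
Tree: B1–B2, B2–B3, B3–B4, B4–B5, B5–B6, B6–B7, B7–B8
Each bag holds 3 vertices, so the decomposition has width 2, which upper-bounds the treewidth. For the lower bound, G contains the cycle 6–4–1–2–6, so G is not a forest; only forests have treewidth ≤ 1, hence tw(G) ≥ 2. Therefore the treewidth is 2.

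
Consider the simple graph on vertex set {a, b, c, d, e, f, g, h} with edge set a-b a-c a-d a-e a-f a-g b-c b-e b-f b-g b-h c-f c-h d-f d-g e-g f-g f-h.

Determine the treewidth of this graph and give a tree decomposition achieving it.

Each bag holds 4 vertices, so the decomposition has width 3, which upper-bounds the treewidth. For the lower bound, the 4 vertices {a, b, e, g} are pairwise adjacent, and any tree decomposition puts a clique entirely inside one bag — forcing width ≥ 3. Hence tw(G) = 3 exactly.

Treewidth 3.
One such decomposition:
Bags: B1 = {a, b, c, f}  B2 = {a, b, f, g}  B3 = {a, d, f, g}  B4 = {b, c, f, h}  B5 = {a, b, e, g}
Tree: B1–B2, B2–B3, B1–B4, B2–B5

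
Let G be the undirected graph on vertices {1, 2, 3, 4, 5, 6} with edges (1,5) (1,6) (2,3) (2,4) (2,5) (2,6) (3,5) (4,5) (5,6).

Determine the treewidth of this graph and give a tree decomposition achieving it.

The largest bag has 3 vertices, giving width 2; this decomposition certifies tw(G) ≤ 2. Conversely, {1, 5, 6} is a clique of size 3, and the vertices of any clique must share a bag in every tree decomposition; so some bag has ≥ 3 vertices and tw(G) ≥ 2. Therefore the treewidth is 2.

Treewidth 2.
One such decomposition:
Bags: B1 = {2, 5, 6}  B2 = {1, 5, 6}  B3 = {2, 4, 5}  B4 = {2, 3, 5}
Tree: B1–B2, B1–B3, B1–B4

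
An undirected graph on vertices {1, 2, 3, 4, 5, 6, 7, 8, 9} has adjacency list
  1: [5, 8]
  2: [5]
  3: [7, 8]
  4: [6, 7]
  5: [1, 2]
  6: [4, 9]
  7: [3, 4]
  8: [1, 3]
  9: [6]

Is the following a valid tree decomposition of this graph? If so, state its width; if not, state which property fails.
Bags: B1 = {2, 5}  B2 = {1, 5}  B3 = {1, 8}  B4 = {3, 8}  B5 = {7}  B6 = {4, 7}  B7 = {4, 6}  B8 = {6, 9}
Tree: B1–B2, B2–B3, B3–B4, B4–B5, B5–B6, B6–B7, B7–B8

No — edge (3,7) lies in no bag.

A tree decomposition must satisfy three properties: every vertex lies in some bag; for every edge, both endpoints lie together in some bag; and for every vertex, the bags containing it form a connected subtree. Here edge (3,7) lies in no bag, so the decomposition is invalid.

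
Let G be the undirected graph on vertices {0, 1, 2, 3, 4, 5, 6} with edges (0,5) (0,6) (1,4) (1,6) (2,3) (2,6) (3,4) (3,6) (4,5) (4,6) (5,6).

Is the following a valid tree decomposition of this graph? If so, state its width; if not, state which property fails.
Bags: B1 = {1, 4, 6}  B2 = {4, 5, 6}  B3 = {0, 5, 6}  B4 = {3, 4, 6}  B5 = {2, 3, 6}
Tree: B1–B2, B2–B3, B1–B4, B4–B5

Yes; width 2.

Every vertex of G appears in some bag (union = {0, 1, 2, 3, 4, 5, 6}); every edge is covered by a bag; and for each vertex v the set of bags containing v is connected in the bag tree. The decomposition is therefore valid. The largest bag has 3 vertices, so the width is 2.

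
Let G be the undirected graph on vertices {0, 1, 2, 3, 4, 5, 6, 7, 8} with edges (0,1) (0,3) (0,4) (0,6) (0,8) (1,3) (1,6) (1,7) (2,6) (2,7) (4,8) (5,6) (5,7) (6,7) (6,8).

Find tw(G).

2

A width-2 tree decomposition is:
Bags: B1 = {5, 6, 7}  B2 = {1, 6, 7}  B3 = {0, 1, 6}  B4 = {0, 6, 8}  B5 = {0, 4, 8}  B6 = {2, 6, 7}  B7 = {0, 1, 3}
Tree: B1–B2, B2–B3, B3–B4, B4–B5, B1–B6, B3–B7
Each bag holds 3 vertices, so the decomposition has width 2, which upper-bounds the treewidth. On the other hand G contains the 3-clique {0, 1, 3}. A clique must lie in a single bag of any decomposition, so no decomposition can have width below 2. The upper and lower bounds meet at 2, so that is the treewidth.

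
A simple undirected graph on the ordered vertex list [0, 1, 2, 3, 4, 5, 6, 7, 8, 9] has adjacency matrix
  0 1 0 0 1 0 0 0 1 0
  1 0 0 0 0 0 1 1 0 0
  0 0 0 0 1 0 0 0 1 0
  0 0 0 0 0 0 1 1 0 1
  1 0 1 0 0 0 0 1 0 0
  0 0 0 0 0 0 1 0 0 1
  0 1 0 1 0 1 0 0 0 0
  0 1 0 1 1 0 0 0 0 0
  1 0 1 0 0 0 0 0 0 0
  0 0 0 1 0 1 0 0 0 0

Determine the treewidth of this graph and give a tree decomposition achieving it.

Each bag holds 3 vertices, so the decomposition has width 2, which upper-bounds the treewidth. For the lower bound, G contains the cycle 5–9–3–6–5, so G is not a forest; only forests have treewidth ≤ 1, hence tw(G) ≥ 2. The upper and lower bounds meet at 2, so that is the treewidth.

Treewidth 2.
Bags: B1 = {5, 6, 9}  B2 = {3, 6, 9}  B3 = {1, 3, 6}  B4 = {1, 3, 7}  B5 = {0, 1, 7}  B6 = {0, 4, 7}  B7 = {0, 4, 8}  B8 = {2, 4, 8}
Tree: B1–B2, B2–B3, B3–B4, B4–B5, B5–B6, B6–B7, B7–B8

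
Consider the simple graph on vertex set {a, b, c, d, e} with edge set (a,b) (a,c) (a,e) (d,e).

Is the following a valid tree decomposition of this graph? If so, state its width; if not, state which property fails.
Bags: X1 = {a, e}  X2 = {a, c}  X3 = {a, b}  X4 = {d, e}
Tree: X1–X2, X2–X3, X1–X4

Every vertex of G appears in some bag (union = {a, b, c, d, e}); every edge is covered by a bag; and for each vertex v the set of bags containing v is connected in the bag tree. The decomposition is therefore valid. The largest bag has 2 vertices, so the width is 1.

Yes; width 1.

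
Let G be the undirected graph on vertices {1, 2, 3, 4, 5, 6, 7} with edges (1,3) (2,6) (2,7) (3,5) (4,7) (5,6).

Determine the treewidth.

1

A width-1 tree decomposition is:
Bags: B1 = {4, 7}  B2 = {2, 7}  B3 = {2, 6}  B4 = {5, 6}  B5 = {3, 5}  B6 = {1, 3}
Tree: B1–B2, B2–B3, B3–B4, B4–B5, B5–B6
Every bag has size at most 2, so the width is 2 − 1 = 1 and tw(G) ≤ 1. Any graph with an edge has treewidth ≥ 1, and G has the edge 4–7. Combining the bounds, tw(G) = 1.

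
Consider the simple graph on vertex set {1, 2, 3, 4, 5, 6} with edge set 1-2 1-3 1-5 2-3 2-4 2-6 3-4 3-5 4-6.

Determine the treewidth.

2

A width-2 tree decomposition is:
Bags: B1 = {1, 3, 5}  B2 = {1, 2, 3}  B3 = {2, 3, 4}  B4 = {2, 4, 6}
Tree: B1–B2, B2–B3, B3–B4
Each bag holds 3 vertices, so the decomposition has width 2, which upper-bounds the treewidth. For the lower bound, the 3 vertices {1, 2, 3} are pairwise adjacent, and any tree decomposition puts a clique entirely inside one bag — forcing width ≥ 2. Combining the bounds, tw(G) = 2.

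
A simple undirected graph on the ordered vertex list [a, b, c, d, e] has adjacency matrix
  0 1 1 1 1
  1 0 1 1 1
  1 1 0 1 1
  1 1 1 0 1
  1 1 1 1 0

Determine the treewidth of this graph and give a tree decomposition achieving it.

A single bag containing all 5 vertices is trivially a valid decomposition of width 4. Conversely, {a, b, c, d, e} is a clique of size 5, and the vertices of any clique must share a bag in every tree decomposition; so some bag has ≥ 5 vertices and tw(G) ≥ 4. The upper and lower bounds meet at 4, so that is the treewidth.

Treewidth 4.
Bags: B1 = {a, b, c, d, e}
Tree: (single bag)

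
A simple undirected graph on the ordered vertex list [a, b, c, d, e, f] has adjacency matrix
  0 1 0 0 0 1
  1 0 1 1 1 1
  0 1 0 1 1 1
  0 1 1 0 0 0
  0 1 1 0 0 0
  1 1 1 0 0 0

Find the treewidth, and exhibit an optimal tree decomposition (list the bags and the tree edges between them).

Every bag has size at most 3, so the width is 3 − 1 = 2 and tw(G) ≤ 2. Conversely, {b, c, d} is a clique of size 3, and the vertices of any clique must share a bag in every tree decomposition; so some bag has ≥ 3 vertices and tw(G) ≥ 2. The upper and lower bounds meet at 2, so that is the treewidth.

Treewidth 2.
One such decomposition:
Bags: B1 = {b, c, f}  B2 = {b, c, e}  B3 = {a, b, f}  B4 = {b, c, d}
Tree: B1–B2, B1–B3, B2–B4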